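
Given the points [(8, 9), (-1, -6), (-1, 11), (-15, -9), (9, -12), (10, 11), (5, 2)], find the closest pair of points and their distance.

Computing all pairwise distances among 7 points:

d((8, 9), (-1, -6)) = 17.4929
d((8, 9), (-1, 11)) = 9.2195
d((8, 9), (-15, -9)) = 29.2062
d((8, 9), (9, -12)) = 21.0238
d((8, 9), (10, 11)) = 2.8284 <-- minimum
d((8, 9), (5, 2)) = 7.6158
d((-1, -6), (-1, 11)) = 17.0
d((-1, -6), (-15, -9)) = 14.3178
d((-1, -6), (9, -12)) = 11.6619
d((-1, -6), (10, 11)) = 20.2485
d((-1, -6), (5, 2)) = 10.0
d((-1, 11), (-15, -9)) = 24.4131
d((-1, 11), (9, -12)) = 25.0799
d((-1, 11), (10, 11)) = 11.0
d((-1, 11), (5, 2)) = 10.8167
d((-15, -9), (9, -12)) = 24.1868
d((-15, -9), (10, 11)) = 32.0156
d((-15, -9), (5, 2)) = 22.8254
d((9, -12), (10, 11)) = 23.0217
d((9, -12), (5, 2)) = 14.5602
d((10, 11), (5, 2)) = 10.2956

Closest pair: (8, 9) and (10, 11) with distance 2.8284

The closest pair is (8, 9) and (10, 11) with Euclidean distance 2.8284. For 7 points, brute-force pairwise comparison is shown above. For large n, the divide-and-conquer algorithm (sort by x, recurse on halves, check the dividing strip) achieves O(n log n).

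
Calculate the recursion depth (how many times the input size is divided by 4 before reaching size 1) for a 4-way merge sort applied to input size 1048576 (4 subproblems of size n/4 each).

For divide and conquer with division factor 4:

Problem sizes at each level:
Level 0: 1048576
Level 1: 262144
Level 2: 65536
Level 3: 16384
Level 4: 4096
Level 5: 1024
Level 6: 256
Level 7: 64
Level 8: 16
Level 9: 4
Level 10: 1

The root is level 0 and the size-1 base case is level 10 (the tree spans levels 0 through 10, i.e. 11 levels counting the root), so the depth is the number of divisions: log_4(1048576) = 10

The recursion tree depth is log_4(1048576) = 10. At each level, the problem size is divided by 4, so it takes 10 divisions to reduce to a base case of size 1. The algorithm makes 4 recursive calls at each level.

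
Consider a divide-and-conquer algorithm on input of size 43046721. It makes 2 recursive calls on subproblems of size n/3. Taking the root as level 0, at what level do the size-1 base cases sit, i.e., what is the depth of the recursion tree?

For divide and conquer with division factor 3:

Problem sizes at each level:
Level 0: 43046721
Level 1: 14348907
Level 2: 4782969
Level 3: 1594323
Level 4: 531441
Level 5: 177147
Level 6: 59049
Level 7: 19683
Level 8: 6561
Level 9: 2187
Level 10: 729
Level 11: 243
Level 12: 81
Level 13: 27
Level 14: 9
Level 15: 3
Level 16: 1

The root is level 0 and the size-1 base case is level 16 (the tree spans levels 0 through 16, i.e. 17 levels counting the root), so the depth is the number of divisions: log_3(43046721) = 16

The recursion tree depth is log_3(43046721) = 16. At each level, the problem size is divided by 3, so it takes 16 divisions to reduce to a base case of size 1. The algorithm makes 2 recursive calls at each level.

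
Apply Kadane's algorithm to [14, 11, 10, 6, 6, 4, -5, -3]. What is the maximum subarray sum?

Using Kadane's algorithm on [14, 11, 10, 6, 6, 4, -5, -3]:

Scanning through the array:
Position 1 (value 11): max_ending_here = 25, max_so_far = 25
Position 2 (value 10): max_ending_here = 35, max_so_far = 35
Position 3 (value 6): max_ending_here = 41, max_so_far = 41
Position 4 (value 6): max_ending_here = 47, max_so_far = 47
Position 5 (value 4): max_ending_here = 51, max_so_far = 51
Position 6 (value -5): max_ending_here = 46, max_so_far = 51
Position 7 (value -3): max_ending_here = 43, max_so_far = 51

Maximum subarray: [14, 11, 10, 6, 6, 4]
Maximum sum: 51

The maximum subarray is [14, 11, 10, 6, 6, 4] with sum 51. This subarray runs from index 0 to index 5.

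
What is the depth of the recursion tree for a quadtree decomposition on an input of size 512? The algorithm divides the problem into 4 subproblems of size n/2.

For divide and conquer with division factor 2:

Problem sizes at each level:
Level 0: 512
Level 1: 256
Level 2: 128
Level 3: 64
Level 4: 32
Level 5: 16
Level 6: 8
Level 7: 4
Level 8: 2
Level 9: 1

The root is level 0 and the size-1 base case is level 9 (the tree spans levels 0 through 9, i.e. 10 levels counting the root), so the depth is the number of divisions: log_2(512) = 9

The recursion tree depth is log_2(512) = 9. At each level, the problem size is divided by 2, so it takes 9 divisions to reduce to a base case of size 1. The algorithm makes 4 recursive calls at each level.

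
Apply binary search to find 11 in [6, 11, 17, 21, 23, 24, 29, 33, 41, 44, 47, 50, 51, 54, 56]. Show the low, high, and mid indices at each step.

Binary search for 11 in [6, 11, 17, 21, 23, 24, 29, 33, 41, 44, 47, 50, 51, 54, 56]:

lo=0, hi=14, mid=7, arr[mid]=33 -> 33 > 11, search left half
lo=0, hi=6, mid=3, arr[mid]=21 -> 21 > 11, search left half
lo=0, hi=2, mid=1, arr[mid]=11 -> Found target at index 1!

Binary search finds 11 at index 1 after 3 comparisons. The search repeatedly halves the search space by comparing with the middle element.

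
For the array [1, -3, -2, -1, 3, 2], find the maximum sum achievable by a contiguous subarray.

Using Kadane's algorithm on [1, -3, -2, -1, 3, 2]:

Scanning through the array:
Position 1 (value -3): max_ending_here = -2, max_so_far = 1
Position 2 (value -2): max_ending_here = -2, max_so_far = 1
Position 3 (value -1): max_ending_here = -1, max_so_far = 1
Position 4 (value 3): max_ending_here = 3, max_so_far = 3
Position 5 (value 2): max_ending_here = 5, max_so_far = 5

Maximum subarray: [3, 2]
Maximum sum: 5

The maximum subarray is [3, 2] with sum 5. This subarray runs from index 4 to index 5.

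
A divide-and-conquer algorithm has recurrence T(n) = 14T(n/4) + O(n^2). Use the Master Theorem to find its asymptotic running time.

Master Theorem for T(n) = 14T(n/4) + O(n^2):

a = 14, b = 4, c = 2
log_b(a) = log_4(14) = 1.9037

Case 3: c = 2 > log_4(14) = 1.9037
T(n) = O(n^2) = O(n^2)

For T(n) = 14T(n/4) + O(n^2): log_4(14) = 1.9037. This is Case 3 of the Master Theorem (c > log_b(a), work dominated by root), giving O(n^2).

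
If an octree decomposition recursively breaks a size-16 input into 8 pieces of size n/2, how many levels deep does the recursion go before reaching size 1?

For divide and conquer with division factor 2:

Problem sizes at each level:
Level 0: 16
Level 1: 8
Level 2: 4
Level 3: 2
Level 4: 1

The root is level 0 and the size-1 base case is level 4 (the tree spans levels 0 through 4, i.e. 5 levels counting the root), so the depth is the number of divisions: log_2(16) = 4

The recursion tree depth is log_2(16) = 4. At each level, the problem size is divided by 2, so it takes 4 divisions to reduce to a base case of size 1. The algorithm makes 8 recursive calls at each level.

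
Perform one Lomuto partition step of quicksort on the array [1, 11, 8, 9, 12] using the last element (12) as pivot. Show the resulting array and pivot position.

Lomuto partition with pivot = 12:

Initial array: [1, 11, 8, 9, 12]

arr[0]=1 <= 12: swap with position 0, array becomes [1, 11, 8, 9, 12]
arr[1]=11 <= 12: swap with position 1, array becomes [1, 11, 8, 9, 12]
arr[2]=8 <= 12: swap with position 2, array becomes [1, 11, 8, 9, 12]
arr[3]=9 <= 12: swap with position 3, array becomes [1, 11, 8, 9, 12]

Place pivot at position 4: [1, 11, 8, 9, 12]
Pivot position: 4

After partitioning with pivot 12, the array becomes [1, 11, 8, 9, 12]. The pivot is placed at index 4. All elements to the left of the pivot are <= 12, and all elements to the right are > 12.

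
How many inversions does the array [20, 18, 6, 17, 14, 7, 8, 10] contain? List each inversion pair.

Finding inversions in [20, 18, 6, 17, 14, 7, 8, 10]:

(0, 1): arr[0]=20 > arr[1]=18
(0, 2): arr[0]=20 > arr[2]=6
(0, 3): arr[0]=20 > arr[3]=17
(0, 4): arr[0]=20 > arr[4]=14
(0, 5): arr[0]=20 > arr[5]=7
(0, 6): arr[0]=20 > arr[6]=8
(0, 7): arr[0]=20 > arr[7]=10
(1, 2): arr[1]=18 > arr[2]=6
(1, 3): arr[1]=18 > arr[3]=17
(1, 4): arr[1]=18 > arr[4]=14
(1, 5): arr[1]=18 > arr[5]=7
(1, 6): arr[1]=18 > arr[6]=8
(1, 7): arr[1]=18 > arr[7]=10
(3, 4): arr[3]=17 > arr[4]=14
(3, 5): arr[3]=17 > arr[5]=7
(3, 6): arr[3]=17 > arr[6]=8
(3, 7): arr[3]=17 > arr[7]=10
(4, 5): arr[4]=14 > arr[5]=7
(4, 6): arr[4]=14 > arr[6]=8
(4, 7): arr[4]=14 > arr[7]=10

Total inversions: 20

The array has 20 inversion(s): (0,1), (0,2), (0,3), (0,4), (0,5), (0,6), (0,7), (1,2), (1,3), (1,4), (1,5), (1,6), (1,7), (3,4), (3,5), (3,6), (3,7), (4,5), (4,6), (4,7). Each pair (i,j) satisfies i < j and arr[i] > arr[j].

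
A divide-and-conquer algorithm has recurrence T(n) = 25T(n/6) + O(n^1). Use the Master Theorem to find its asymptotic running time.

Master Theorem for T(n) = 25T(n/6) + O(n^1):

a = 25, b = 6, c = 1
log_b(a) = log_6(25) = 1.7965

Case 1: c = 1 < log_6(25) = 1.7965
T(n) = O(n^(log_6 25))

For T(n) = 25T(n/6) + O(n^1): log_6(25) = 1.7965. This is Case 1 of the Master Theorem (c < log_b(a), work dominated by leaves), giving O(n^(log_6 25)).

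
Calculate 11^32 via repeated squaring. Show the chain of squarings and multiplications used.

Computing 11^32 by squaring (build up from 11^1; each line after the first costs one multiplication):

11^1 = 11
11^2 = (11^1)^2 = 11^2 = 121
11^4 = (11^2)^2 = 121^2 = 14641
11^8 = (11^4)^2 = 14641^2 = 214358881
11^16 = (11^8)^2 = 214358881^2 = 45949729863572161
11^32 = (11^16)^2 = 45949729863572161^2 = 2111377674535255285545615254209921

Result: 2111377674535255285545615254209921
Multiplications needed: 5 (5 lines after 11^1)

11^32 = 2111377674535255285545615254209921. Using exponentiation by squaring, this requires 5 multiplications. The key idea: if the exponent is even, square the half-power; if odd, multiply by the base once.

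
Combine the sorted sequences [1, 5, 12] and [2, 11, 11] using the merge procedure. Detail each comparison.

Merging process:

Compare 1 vs 2: take 1 from left. Merged: [1]
Compare 5 vs 2: take 2 from right. Merged: [1, 2]
Compare 5 vs 11: take 5 from left. Merged: [1, 2, 5]
Compare 12 vs 11: take 11 from right. Merged: [1, 2, 5, 11]
Compare 12 vs 11: take 11 from right. Merged: [1, 2, 5, 11, 11]
Append remaining from left: [12]. Merged: [1, 2, 5, 11, 11, 12]

Final merged array: [1, 2, 5, 11, 11, 12]
Total comparisons: 5

The merged array is [1, 2, 5, 11, 11, 12], requiring 5 comparisons. The merge step runs in O(n) time where n is the total number of elements.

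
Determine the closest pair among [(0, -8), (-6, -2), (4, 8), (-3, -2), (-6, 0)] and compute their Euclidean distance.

Computing all pairwise distances among 5 points:

d((0, -8), (-6, -2)) = 8.4853
d((0, -8), (4, 8)) = 16.4924
d((0, -8), (-3, -2)) = 6.7082
d((0, -8), (-6, 0)) = 10.0
d((-6, -2), (4, 8)) = 14.1421
d((-6, -2), (-3, -2)) = 3.0
d((-6, -2), (-6, 0)) = 2.0 <-- minimum
d((4, 8), (-3, -2)) = 12.2066
d((4, 8), (-6, 0)) = 12.8062
d((-3, -2), (-6, 0)) = 3.6056

Closest pair: (-6, -2) and (-6, 0) with distance 2.0

The closest pair is (-6, -2) and (-6, 0) with Euclidean distance 2.0. For 5 points, brute-force pairwise comparison is shown above. For large n, the divide-and-conquer algorithm (sort by x, recurse on halves, check the dividing strip) achieves O(n log n).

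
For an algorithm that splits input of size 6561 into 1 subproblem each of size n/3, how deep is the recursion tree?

For divide and conquer with division factor 3:

Problem sizes at each level:
Level 0: 6561
Level 1: 2187
Level 2: 729
Level 3: 243
Level 4: 81
Level 5: 27
Level 6: 9
Level 7: 3
Level 8: 1

The root is level 0 and the size-1 base case is level 8 (the tree spans levels 0 through 8, i.e. 9 levels counting the root), so the depth is the number of divisions: log_3(6561) = 8

The recursion tree depth is log_3(6561) = 8. At each level, the problem size is divided by 3, so it takes 8 divisions to reduce to a base case of size 1. The algorithm makes 1 recursive call at each level.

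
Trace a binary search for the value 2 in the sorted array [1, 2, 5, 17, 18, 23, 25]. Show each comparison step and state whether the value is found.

Binary search for 2 in [1, 2, 5, 17, 18, 23, 25]:

lo=0, hi=6, mid=3, arr[mid]=17 -> 17 > 2, search left half
lo=0, hi=2, mid=1, arr[mid]=2 -> Found target at index 1!

Binary search finds 2 at index 1 after 2 comparisons. The search repeatedly halves the search space by comparing with the middle element.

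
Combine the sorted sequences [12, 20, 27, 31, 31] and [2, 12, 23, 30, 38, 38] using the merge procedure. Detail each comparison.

Merging process:

Compare 12 vs 2: take 2 from right. Merged: [2]
Compare 12 vs 12: take 12 from left. Merged: [2, 12]
Compare 20 vs 12: take 12 from right. Merged: [2, 12, 12]
Compare 20 vs 23: take 20 from left. Merged: [2, 12, 12, 20]
Compare 27 vs 23: take 23 from right. Merged: [2, 12, 12, 20, 23]
Compare 27 vs 30: take 27 from left. Merged: [2, 12, 12, 20, 23, 27]
Compare 31 vs 30: take 30 from right. Merged: [2, 12, 12, 20, 23, 27, 30]
Compare 31 vs 38: take 31 from left. Merged: [2, 12, 12, 20, 23, 27, 30, 31]
Compare 31 vs 38: take 31 from left. Merged: [2, 12, 12, 20, 23, 27, 30, 31, 31]
Append remaining from right: [38, 38]. Merged: [2, 12, 12, 20, 23, 27, 30, 31, 31, 38, 38]

Final merged array: [2, 12, 12, 20, 23, 27, 30, 31, 31, 38, 38]
Total comparisons: 9

The merged array is [2, 12, 12, 20, 23, 27, 30, 31, 31, 38, 38], requiring 9 comparisons. The merge step runs in O(n) time where n is the total number of elements.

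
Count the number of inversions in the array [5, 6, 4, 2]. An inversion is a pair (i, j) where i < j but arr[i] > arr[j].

Finding inversions in [5, 6, 4, 2]:

(0, 2): arr[0]=5 > arr[2]=4
(0, 3): arr[0]=5 > arr[3]=2
(1, 2): arr[1]=6 > arr[2]=4
(1, 3): arr[1]=6 > arr[3]=2
(2, 3): arr[2]=4 > arr[3]=2

Total inversions: 5

The array has 5 inversion(s): (0,2), (0,3), (1,2), (1,3), (2,3). Each pair (i,j) satisfies i < j and arr[i] > arr[j].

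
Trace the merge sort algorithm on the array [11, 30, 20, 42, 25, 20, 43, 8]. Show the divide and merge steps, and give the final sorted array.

Merge sort trace:

Split: [11, 30, 20, 42, 25, 20, 43, 8] -> [11, 30, 20, 42] and [25, 20, 43, 8]
  Split: [11, 30, 20, 42] -> [11, 30] and [20, 42]
    Split: [11, 30] -> [11] and [30]
    Merge: [11] + [30] -> [11, 30]
    Split: [20, 42] -> [20] and [42]
    Merge: [20] + [42] -> [20, 42]
  Merge: [11, 30] + [20, 42] -> [11, 20, 30, 42]
  Split: [25, 20, 43, 8] -> [25, 20] and [43, 8]
    Split: [25, 20] -> [25] and [20]
    Merge: [25] + [20] -> [20, 25]
    Split: [43, 8] -> [43] and [8]
    Merge: [43] + [8] -> [8, 43]
  Merge: [20, 25] + [8, 43] -> [8, 20, 25, 43]
Merge: [11, 20, 30, 42] + [8, 20, 25, 43] -> [8, 11, 20, 20, 25, 30, 42, 43]

Final sorted array: [8, 11, 20, 20, 25, 30, 42, 43]

The merge sort proceeds by recursively splitting the array and merging sorted halves.
After all merges, the sorted array is [8, 11, 20, 20, 25, 30, 42, 43].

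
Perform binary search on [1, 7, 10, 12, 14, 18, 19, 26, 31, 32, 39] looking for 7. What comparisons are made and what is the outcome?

Binary search for 7 in [1, 7, 10, 12, 14, 18, 19, 26, 31, 32, 39]:

lo=0, hi=10, mid=5, arr[mid]=18 -> 18 > 7, search left half
lo=0, hi=4, mid=2, arr[mid]=10 -> 10 > 7, search left half
lo=0, hi=1, mid=0, arr[mid]=1 -> 1 < 7, search right half
lo=1, hi=1, mid=1, arr[mid]=7 -> Found target at index 1!

Binary search finds 7 at index 1 after 4 comparisons. The search repeatedly halves the search space by comparing with the middle element.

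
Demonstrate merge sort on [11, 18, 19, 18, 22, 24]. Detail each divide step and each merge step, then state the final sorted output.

Merge sort trace:

Split: [11, 18, 19, 18, 22, 24] -> [11, 18, 19] and [18, 22, 24]
  Split: [11, 18, 19] -> [11] and [18, 19]
    Split: [18, 19] -> [18] and [19]
    Merge: [18] + [19] -> [18, 19]
  Merge: [11] + [18, 19] -> [11, 18, 19]
  Split: [18, 22, 24] -> [18] and [22, 24]
    Split: [22, 24] -> [22] and [24]
    Merge: [22] + [24] -> [22, 24]
  Merge: [18] + [22, 24] -> [18, 22, 24]
Merge: [11, 18, 19] + [18, 22, 24] -> [11, 18, 18, 19, 22, 24]

Final sorted array: [11, 18, 18, 19, 22, 24]

The merge sort proceeds by recursively splitting the array and merging sorted halves.
After all merges, the sorted array is [11, 18, 18, 19, 22, 24].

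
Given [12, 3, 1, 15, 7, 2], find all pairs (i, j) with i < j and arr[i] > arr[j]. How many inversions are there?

Finding inversions in [12, 3, 1, 15, 7, 2]:

(0, 1): arr[0]=12 > arr[1]=3
(0, 2): arr[0]=12 > arr[2]=1
(0, 4): arr[0]=12 > arr[4]=7
(0, 5): arr[0]=12 > arr[5]=2
(1, 2): arr[1]=3 > arr[2]=1
(1, 5): arr[1]=3 > arr[5]=2
(3, 4): arr[3]=15 > arr[4]=7
(3, 5): arr[3]=15 > arr[5]=2
(4, 5): arr[4]=7 > arr[5]=2

Total inversions: 9

The array has 9 inversion(s): (0,1), (0,2), (0,4), (0,5), (1,2), (1,5), (3,4), (3,5), (4,5). Each pair (i,j) satisfies i < j and arr[i] > arr[j].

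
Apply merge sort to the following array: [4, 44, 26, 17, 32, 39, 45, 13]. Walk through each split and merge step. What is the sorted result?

Merge sort trace:

Split: [4, 44, 26, 17, 32, 39, 45, 13] -> [4, 44, 26, 17] and [32, 39, 45, 13]
  Split: [4, 44, 26, 17] -> [4, 44] and [26, 17]
    Split: [4, 44] -> [4] and [44]
    Merge: [4] + [44] -> [4, 44]
    Split: [26, 17] -> [26] and [17]
    Merge: [26] + [17] -> [17, 26]
  Merge: [4, 44] + [17, 26] -> [4, 17, 26, 44]
  Split: [32, 39, 45, 13] -> [32, 39] and [45, 13]
    Split: [32, 39] -> [32] and [39]
    Merge: [32] + [39] -> [32, 39]
    Split: [45, 13] -> [45] and [13]
    Merge: [45] + [13] -> [13, 45]
  Merge: [32, 39] + [13, 45] -> [13, 32, 39, 45]
Merge: [4, 17, 26, 44] + [13, 32, 39, 45] -> [4, 13, 17, 26, 32, 39, 44, 45]

Final sorted array: [4, 13, 17, 26, 32, 39, 44, 45]

The merge sort proceeds by recursively splitting the array and merging sorted halves.
After all merges, the sorted array is [4, 13, 17, 26, 32, 39, 44, 45].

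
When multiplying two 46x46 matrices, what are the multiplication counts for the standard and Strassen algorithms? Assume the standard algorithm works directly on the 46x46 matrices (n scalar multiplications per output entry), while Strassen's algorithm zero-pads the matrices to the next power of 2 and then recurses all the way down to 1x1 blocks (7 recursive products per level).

Matrix multiplication for 46x46 matrices:

Strassen's algorithm requires power-of-2 dimensions. Pad 46x46 to 64x64 (next power of 2).

Standard algorithm: 46^3 = 97336 multiplications
Strassen's algorithm: 7^(log2(64)) = 7^6 = 117649 multiplications
Difference: 97336 - 117649 = -20313 (Strassen uses MORE here due to padding overhead — for small or just-over-power-of-2 n, padding can outweigh the per-level savings)

Standard: 97336 multiplications (46^3). Strassen: 117649 multiplications (7^6, after padding to 64x64). Strassen reduces 8 recursive multiplications to 7 at each level.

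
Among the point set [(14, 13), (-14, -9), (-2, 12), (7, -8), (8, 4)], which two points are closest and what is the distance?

Computing all pairwise distances among 5 points:

d((14, 13), (-14, -9)) = 35.609
d((14, 13), (-2, 12)) = 16.0312
d((14, 13), (7, -8)) = 22.1359
d((14, 13), (8, 4)) = 10.8167 <-- minimum
d((-14, -9), (-2, 12)) = 24.1868
d((-14, -9), (7, -8)) = 21.0238
d((-14, -9), (8, 4)) = 25.5539
d((-2, 12), (7, -8)) = 21.9317
d((-2, 12), (8, 4)) = 12.8062
d((7, -8), (8, 4)) = 12.0416

Closest pair: (14, 13) and (8, 4) with distance 10.8167

The closest pair is (14, 13) and (8, 4) with Euclidean distance 10.8167. For 5 points, brute-force pairwise comparison is shown above. For large n, the divide-and-conquer algorithm (sort by x, recurse on halves, check the dividing strip) achieves O(n log n).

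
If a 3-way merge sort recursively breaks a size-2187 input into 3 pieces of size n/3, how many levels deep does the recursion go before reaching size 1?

For divide and conquer with division factor 3:

Problem sizes at each level:
Level 0: 2187
Level 1: 729
Level 2: 243
Level 3: 81
Level 4: 27
Level 5: 9
Level 6: 3
Level 7: 1

The root is level 0 and the size-1 base case is level 7 (the tree spans levels 0 through 7, i.e. 8 levels counting the root), so the depth is the number of divisions: log_3(2187) = 7

The recursion tree depth is log_3(2187) = 7. At each level, the problem size is divided by 3, so it takes 7 divisions to reduce to a base case of size 1. The algorithm makes 3 recursive calls at each level.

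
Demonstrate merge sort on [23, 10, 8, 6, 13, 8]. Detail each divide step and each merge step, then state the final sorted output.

Merge sort trace:

Split: [23, 10, 8, 6, 13, 8] -> [23, 10, 8] and [6, 13, 8]
  Split: [23, 10, 8] -> [23] and [10, 8]
    Split: [10, 8] -> [10] and [8]
    Merge: [10] + [8] -> [8, 10]
  Merge: [23] + [8, 10] -> [8, 10, 23]
  Split: [6, 13, 8] -> [6] and [13, 8]
    Split: [13, 8] -> [13] and [8]
    Merge: [13] + [8] -> [8, 13]
  Merge: [6] + [8, 13] -> [6, 8, 13]
Merge: [8, 10, 23] + [6, 8, 13] -> [6, 8, 8, 10, 13, 23]

Final sorted array: [6, 8, 8, 10, 13, 23]

The merge sort proceeds by recursively splitting the array and merging sorted halves.
After all merges, the sorted array is [6, 8, 8, 10, 13, 23].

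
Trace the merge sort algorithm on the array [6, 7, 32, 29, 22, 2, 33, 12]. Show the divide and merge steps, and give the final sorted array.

Merge sort trace:

Split: [6, 7, 32, 29, 22, 2, 33, 12] -> [6, 7, 32, 29] and [22, 2, 33, 12]
  Split: [6, 7, 32, 29] -> [6, 7] and [32, 29]
    Split: [6, 7] -> [6] and [7]
    Merge: [6] + [7] -> [6, 7]
    Split: [32, 29] -> [32] and [29]
    Merge: [32] + [29] -> [29, 32]
  Merge: [6, 7] + [29, 32] -> [6, 7, 29, 32]
  Split: [22, 2, 33, 12] -> [22, 2] and [33, 12]
    Split: [22, 2] -> [22] and [2]
    Merge: [22] + [2] -> [2, 22]
    Split: [33, 12] -> [33] and [12]
    Merge: [33] + [12] -> [12, 33]
  Merge: [2, 22] + [12, 33] -> [2, 12, 22, 33]
Merge: [6, 7, 29, 32] + [2, 12, 22, 33] -> [2, 6, 7, 12, 22, 29, 32, 33]

Final sorted array: [2, 6, 7, 12, 22, 29, 32, 33]

The merge sort proceeds by recursively splitting the array and merging sorted halves.
After all merges, the sorted array is [2, 6, 7, 12, 22, 29, 32, 33].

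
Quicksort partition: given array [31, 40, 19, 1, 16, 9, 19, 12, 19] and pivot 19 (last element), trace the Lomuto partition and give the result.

Lomuto partition with pivot = 19:

Initial array: [31, 40, 19, 1, 16, 9, 19, 12, 19]

arr[0]=31 > 19: no swap
arr[1]=40 > 19: no swap
arr[2]=19 <= 19: swap with position 0, array becomes [19, 40, 31, 1, 16, 9, 19, 12, 19]
arr[3]=1 <= 19: swap with position 1, array becomes [19, 1, 31, 40, 16, 9, 19, 12, 19]
arr[4]=16 <= 19: swap with position 2, array becomes [19, 1, 16, 40, 31, 9, 19, 12, 19]
arr[5]=9 <= 19: swap with position 3, array becomes [19, 1, 16, 9, 31, 40, 19, 12, 19]
arr[6]=19 <= 19: swap with position 4, array becomes [19, 1, 16, 9, 19, 40, 31, 12, 19]
arr[7]=12 <= 19: swap with position 5, array becomes [19, 1, 16, 9, 19, 12, 31, 40, 19]

Place pivot at position 6: [19, 1, 16, 9, 19, 12, 19, 40, 31]
Pivot position: 6

After partitioning with pivot 19, the array becomes [19, 1, 16, 9, 19, 12, 19, 40, 31]. The pivot is placed at index 6. All elements to the left of the pivot are <= 19, and all elements to the right are > 19.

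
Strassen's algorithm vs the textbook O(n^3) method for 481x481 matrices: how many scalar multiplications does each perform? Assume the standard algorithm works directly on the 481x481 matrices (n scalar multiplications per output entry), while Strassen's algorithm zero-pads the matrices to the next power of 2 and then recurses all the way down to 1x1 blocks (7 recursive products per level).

Matrix multiplication for 481x481 matrices:

Strassen's algorithm requires power-of-2 dimensions. Pad 481x481 to 512x512 (next power of 2).

Standard algorithm: 481^3 = 111284641 multiplications
Strassen's algorithm: 7^(log2(512)) = 7^9 = 40353607 multiplications
Savings: 111284641 - 40353607 = 70931034 multiplications

Standard: 111284641 multiplications (481^3). Strassen: 40353607 multiplications (7^9, after padding to 512x512). Strassen reduces 8 recursive multiplications to 7 at each level.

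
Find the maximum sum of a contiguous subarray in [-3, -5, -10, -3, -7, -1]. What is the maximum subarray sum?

Using Kadane's algorithm on [-3, -5, -10, -3, -7, -1]:

Scanning through the array:
Position 1 (value -5): max_ending_here = -5, max_so_far = -3
Position 2 (value -10): max_ending_here = -10, max_so_far = -3
Position 3 (value -3): max_ending_here = -3, max_so_far = -3
Position 4 (value -7): max_ending_here = -7, max_so_far = -3
Position 5 (value -1): max_ending_here = -1, max_so_far = -1

Maximum subarray: [-1]
Maximum sum: -1

The maximum subarray is [-1] with sum -1. This subarray runs from index 5 to index 5.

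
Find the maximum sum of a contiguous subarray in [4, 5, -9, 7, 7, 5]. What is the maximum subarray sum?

Using Kadane's algorithm on [4, 5, -9, 7, 7, 5]:

Scanning through the array:
Position 1 (value 5): max_ending_here = 9, max_so_far = 9
Position 2 (value -9): max_ending_here = 0, max_so_far = 9
Position 3 (value 7): max_ending_here = 7, max_so_far = 9
Position 4 (value 7): max_ending_here = 14, max_so_far = 14
Position 5 (value 5): max_ending_here = 19, max_so_far = 19

Maximum subarray: [4, 5, -9, 7, 7, 5]
Maximum sum: 19

The maximum subarray is [4, 5, -9, 7, 7, 5] with sum 19. This subarray runs from index 0 to index 5.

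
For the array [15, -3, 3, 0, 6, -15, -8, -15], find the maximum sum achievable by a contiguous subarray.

Using Kadane's algorithm on [15, -3, 3, 0, 6, -15, -8, -15]:

Scanning through the array:
Position 1 (value -3): max_ending_here = 12, max_so_far = 15
Position 2 (value 3): max_ending_here = 15, max_so_far = 15
Position 3 (value 0): max_ending_here = 15, max_so_far = 15
Position 4 (value 6): max_ending_here = 21, max_so_far = 21
Position 5 (value -15): max_ending_here = 6, max_so_far = 21
Position 6 (value -8): max_ending_here = -2, max_so_far = 21
Position 7 (value -15): max_ending_here = -15, max_so_far = 21

Maximum subarray: [15, -3, 3, 0, 6]
Maximum sum: 21

The maximum subarray is [15, -3, 3, 0, 6] with sum 21. This subarray runs from index 0 to index 4.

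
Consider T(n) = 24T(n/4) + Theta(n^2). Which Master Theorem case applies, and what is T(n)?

Master Theorem for T(n) = 24T(n/4) + O(n^2):

a = 24, b = 4, c = 2
log_b(a) = log_4(24) = 2.2925

Case 1: c = 2 < log_4(24) = 2.2925
T(n) = O(n^(log_4 24))

For T(n) = 24T(n/4) + O(n^2): log_4(24) = 2.2925. This is Case 1 of the Master Theorem (c < log_b(a), work dominated by leaves), giving O(n^(log_4 24)).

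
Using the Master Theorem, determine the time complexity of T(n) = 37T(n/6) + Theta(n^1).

Master Theorem for T(n) = 37T(n/6) + O(n^1):

a = 37, b = 6, c = 1
log_b(a) = log_6(37) = 2.0153

Case 1: c = 1 < log_6(37) = 2.0153
T(n) = O(n^(log_6 37))

For T(n) = 37T(n/6) + O(n^1): log_6(37) = 2.0153. This is Case 1 of the Master Theorem (c < log_b(a), work dominated by leaves), giving O(n^(log_6 37)).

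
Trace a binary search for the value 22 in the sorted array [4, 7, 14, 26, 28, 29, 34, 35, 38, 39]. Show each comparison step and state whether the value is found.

Binary search for 22 in [4, 7, 14, 26, 28, 29, 34, 35, 38, 39]:

lo=0, hi=9, mid=4, arr[mid]=28 -> 28 > 22, search left half
lo=0, hi=3, mid=1, arr[mid]=7 -> 7 < 22, search right half
lo=2, hi=3, mid=2, arr[mid]=14 -> 14 < 22, search right half
lo=3, hi=3, mid=3, arr[mid]=26 -> 26 > 22, search left half
lo=3 > hi=2, target 22 not found

Binary search determines that 22 is not in the array after 4 comparisons. The search space was exhausted without finding the target.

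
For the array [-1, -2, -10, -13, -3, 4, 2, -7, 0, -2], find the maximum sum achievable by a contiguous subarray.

Using Kadane's algorithm on [-1, -2, -10, -13, -3, 4, 2, -7, 0, -2]:

Scanning through the array:
Position 1 (value -2): max_ending_here = -2, max_so_far = -1
Position 2 (value -10): max_ending_here = -10, max_so_far = -1
Position 3 (value -13): max_ending_here = -13, max_so_far = -1
Position 4 (value -3): max_ending_here = -3, max_so_far = -1
Position 5 (value 4): max_ending_here = 4, max_so_far = 4
Position 6 (value 2): max_ending_here = 6, max_so_far = 6
Position 7 (value -7): max_ending_here = -1, max_so_far = 6
Position 8 (value 0): max_ending_here = 0, max_so_far = 6
Position 9 (value -2): max_ending_here = -2, max_so_far = 6

Maximum subarray: [4, 2]
Maximum sum: 6

The maximum subarray is [4, 2] with sum 6. This subarray runs from index 5 to index 6.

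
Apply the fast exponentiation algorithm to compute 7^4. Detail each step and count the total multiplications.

Computing 7^4 by squaring (build up from 7^1; each line after the first costs one multiplication):

7^1 = 7
7^2 = (7^1)^2 = 7^2 = 49
7^4 = (7^2)^2 = 49^2 = 2401

Result: 2401
Multiplications needed: 2 (2 lines after 7^1)

7^4 = 2401. Using exponentiation by squaring, this requires 2 multiplications. The key idea: if the exponent is even, square the half-power; if odd, multiply by the base once.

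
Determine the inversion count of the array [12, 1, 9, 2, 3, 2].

Finding inversions in [12, 1, 9, 2, 3, 2]:

(0, 1): arr[0]=12 > arr[1]=1
(0, 2): arr[0]=12 > arr[2]=9
(0, 3): arr[0]=12 > arr[3]=2
(0, 4): arr[0]=12 > arr[4]=3
(0, 5): arr[0]=12 > arr[5]=2
(2, 3): arr[2]=9 > arr[3]=2
(2, 4): arr[2]=9 > arr[4]=3
(2, 5): arr[2]=9 > arr[5]=2
(4, 5): arr[4]=3 > arr[5]=2

Total inversions: 9

The array has 9 inversion(s): (0,1), (0,2), (0,3), (0,4), (0,5), (2,3), (2,4), (2,5), (4,5). Each pair (i,j) satisfies i < j and arr[i] > arr[j].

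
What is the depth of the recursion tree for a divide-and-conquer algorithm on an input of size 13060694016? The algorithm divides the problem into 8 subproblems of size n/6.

For divide and conquer with division factor 6:

Problem sizes at each level:
Level 0: 13060694016
Level 1: 2176782336
Level 2: 362797056
Level 3: 60466176
Level 4: 10077696
Level 5: 1679616
Level 6: 279936
Level 7: 46656
Level 8: 7776
Level 9: 1296
Level 10: 216
Level 11: 36
Level 12: 6
Level 13: 1

The root is level 0 and the size-1 base case is level 13 (the tree spans levels 0 through 13, i.e. 14 levels counting the root), so the depth is the number of divisions: log_6(13060694016) = 13

The recursion tree depth is log_6(13060694016) = 13. At each level, the problem size is divided by 6, so it takes 13 divisions to reduce to a base case of size 1. The algorithm makes 8 recursive calls at each level.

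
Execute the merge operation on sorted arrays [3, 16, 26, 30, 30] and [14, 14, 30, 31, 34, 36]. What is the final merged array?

Merging process:

Compare 3 vs 14: take 3 from left. Merged: [3]
Compare 16 vs 14: take 14 from right. Merged: [3, 14]
Compare 16 vs 14: take 14 from right. Merged: [3, 14, 14]
Compare 16 vs 30: take 16 from left. Merged: [3, 14, 14, 16]
Compare 26 vs 30: take 26 from left. Merged: [3, 14, 14, 16, 26]
Compare 30 vs 30: take 30 from left. Merged: [3, 14, 14, 16, 26, 30]
Compare 30 vs 30: take 30 from left. Merged: [3, 14, 14, 16, 26, 30, 30]
Append remaining from right: [30, 31, 34, 36]. Merged: [3, 14, 14, 16, 26, 30, 30, 30, 31, 34, 36]

Final merged array: [3, 14, 14, 16, 26, 30, 30, 30, 31, 34, 36]
Total comparisons: 7

The merged array is [3, 14, 14, 16, 26, 30, 30, 30, 31, 34, 36], requiring 7 comparisons. The merge step runs in O(n) time where n is the total number of elements.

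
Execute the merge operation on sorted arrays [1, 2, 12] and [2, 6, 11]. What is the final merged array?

Merging process:

Compare 1 vs 2: take 1 from left. Merged: [1]
Compare 2 vs 2: take 2 from left. Merged: [1, 2]
Compare 12 vs 2: take 2 from right. Merged: [1, 2, 2]
Compare 12 vs 6: take 6 from right. Merged: [1, 2, 2, 6]
Compare 12 vs 11: take 11 from right. Merged: [1, 2, 2, 6, 11]
Append remaining from left: [12]. Merged: [1, 2, 2, 6, 11, 12]

Final merged array: [1, 2, 2, 6, 11, 12]
Total comparisons: 5

The merged array is [1, 2, 2, 6, 11, 12], requiring 5 comparisons. The merge step runs in O(n) time where n is the total number of elements.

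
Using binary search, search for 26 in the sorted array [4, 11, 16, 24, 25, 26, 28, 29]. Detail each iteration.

Binary search for 26 in [4, 11, 16, 24, 25, 26, 28, 29]:

lo=0, hi=7, mid=3, arr[mid]=24 -> 24 < 26, search right half
lo=4, hi=7, mid=5, arr[mid]=26 -> Found target at index 5!

Binary search finds 26 at index 5 after 2 comparisons. The search repeatedly halves the search space by comparing with the middle element.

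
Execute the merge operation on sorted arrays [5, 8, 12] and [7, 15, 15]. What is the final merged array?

Merging process:

Compare 5 vs 7: take 5 from left. Merged: [5]
Compare 8 vs 7: take 7 from right. Merged: [5, 7]
Compare 8 vs 15: take 8 from left. Merged: [5, 7, 8]
Compare 12 vs 15: take 12 from left. Merged: [5, 7, 8, 12]
Append remaining from right: [15, 15]. Merged: [5, 7, 8, 12, 15, 15]

Final merged array: [5, 7, 8, 12, 15, 15]
Total comparisons: 4

The merged array is [5, 7, 8, 12, 15, 15], requiring 4 comparisons. The merge step runs in O(n) time where n is the total number of elements.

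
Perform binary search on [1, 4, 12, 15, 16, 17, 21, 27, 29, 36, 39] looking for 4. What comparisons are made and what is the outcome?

Binary search for 4 in [1, 4, 12, 15, 16, 17, 21, 27, 29, 36, 39]:

lo=0, hi=10, mid=5, arr[mid]=17 -> 17 > 4, search left half
lo=0, hi=4, mid=2, arr[mid]=12 -> 12 > 4, search left half
lo=0, hi=1, mid=0, arr[mid]=1 -> 1 < 4, search right half
lo=1, hi=1, mid=1, arr[mid]=4 -> Found target at index 1!

Binary search finds 4 at index 1 after 4 comparisons. The search repeatedly halves the search space by comparing with the middle element.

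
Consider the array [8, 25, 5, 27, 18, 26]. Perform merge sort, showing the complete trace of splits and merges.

Merge sort trace:

Split: [8, 25, 5, 27, 18, 26] -> [8, 25, 5] and [27, 18, 26]
  Split: [8, 25, 5] -> [8] and [25, 5]
    Split: [25, 5] -> [25] and [5]
    Merge: [25] + [5] -> [5, 25]
  Merge: [8] + [5, 25] -> [5, 8, 25]
  Split: [27, 18, 26] -> [27] and [18, 26]
    Split: [18, 26] -> [18] and [26]
    Merge: [18] + [26] -> [18, 26]
  Merge: [27] + [18, 26] -> [18, 26, 27]
Merge: [5, 8, 25] + [18, 26, 27] -> [5, 8, 18, 25, 26, 27]

Final sorted array: [5, 8, 18, 25, 26, 27]

The merge sort proceeds by recursively splitting the array and merging sorted halves.
After all merges, the sorted array is [5, 8, 18, 25, 26, 27].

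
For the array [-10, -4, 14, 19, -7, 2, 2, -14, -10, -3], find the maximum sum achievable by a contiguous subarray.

Using Kadane's algorithm on [-10, -4, 14, 19, -7, 2, 2, -14, -10, -3]:

Scanning through the array:
Position 1 (value -4): max_ending_here = -4, max_so_far = -4
Position 2 (value 14): max_ending_here = 14, max_so_far = 14
Position 3 (value 19): max_ending_here = 33, max_so_far = 33
Position 4 (value -7): max_ending_here = 26, max_so_far = 33
Position 5 (value 2): max_ending_here = 28, max_so_far = 33
Position 6 (value 2): max_ending_here = 30, max_so_far = 33
Position 7 (value -14): max_ending_here = 16, max_so_far = 33
Position 8 (value -10): max_ending_here = 6, max_so_far = 33
Position 9 (value -3): max_ending_here = 3, max_so_far = 33

Maximum subarray: [14, 19]
Maximum sum: 33

The maximum subarray is [14, 19] with sum 33. This subarray runs from index 2 to index 3.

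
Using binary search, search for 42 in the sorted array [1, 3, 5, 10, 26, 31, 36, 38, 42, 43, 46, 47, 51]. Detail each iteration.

Binary search for 42 in [1, 3, 5, 10, 26, 31, 36, 38, 42, 43, 46, 47, 51]:

lo=0, hi=12, mid=6, arr[mid]=36 -> 36 < 42, search right half
lo=7, hi=12, mid=9, arr[mid]=43 -> 43 > 42, search left half
lo=7, hi=8, mid=7, arr[mid]=38 -> 38 < 42, search right half
lo=8, hi=8, mid=8, arr[mid]=42 -> Found target at index 8!

Binary search finds 42 at index 8 after 4 comparisons. The search repeatedly halves the search space by comparing with the middle element.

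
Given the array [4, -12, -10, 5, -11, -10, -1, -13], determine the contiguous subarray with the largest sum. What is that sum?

Using Kadane's algorithm on [4, -12, -10, 5, -11, -10, -1, -13]:

Scanning through the array:
Position 1 (value -12): max_ending_here = -8, max_so_far = 4
Position 2 (value -10): max_ending_here = -10, max_so_far = 4
Position 3 (value 5): max_ending_here = 5, max_so_far = 5
Position 4 (value -11): max_ending_here = -6, max_so_far = 5
Position 5 (value -10): max_ending_here = -10, max_so_far = 5
Position 6 (value -1): max_ending_here = -1, max_so_far = 5
Position 7 (value -13): max_ending_here = -13, max_so_far = 5

Maximum subarray: [5]
Maximum sum: 5

The maximum subarray is [5] with sum 5. This subarray runs from index 3 to index 3.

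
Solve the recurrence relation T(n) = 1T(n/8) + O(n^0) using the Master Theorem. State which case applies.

Master Theorem for T(n) = 1T(n/8) + O(n^0):

a = 1, b = 8, c = 0
log_b(a) = log_8(1) = 0.0000

Case 2: c = 0 = log_8(1) = 0.0000
T(n) = O(n^0 log n) = O(log n)

For T(n) = 1T(n/8) + O(n^0): log_8(1) = 0.0000. This is Case 2 of the Master Theorem (c = log_b(a), equal work at all levels), giving O(log n).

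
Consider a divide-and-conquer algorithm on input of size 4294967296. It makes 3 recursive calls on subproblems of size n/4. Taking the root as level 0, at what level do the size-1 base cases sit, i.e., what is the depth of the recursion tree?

For divide and conquer with division factor 4:

Problem sizes at each level:
Level 0: 4294967296
Level 1: 1073741824
Level 2: 268435456
Level 3: 67108864
Level 4: 16777216
Level 5: 4194304
Level 6: 1048576
Level 7: 262144
Level 8: 65536
Level 9: 16384
Level 10: 4096
Level 11: 1024
Level 12: 256
Level 13: 64
Level 14: 16
Level 15: 4
Level 16: 1

The root is level 0 and the size-1 base case is level 16 (the tree spans levels 0 through 16, i.e. 17 levels counting the root), so the depth is the number of divisions: log_4(4294967296) = 16

The recursion tree depth is log_4(4294967296) = 16. At each level, the problem size is divided by 4, so it takes 16 divisions to reduce to a base case of size 1. The algorithm makes 3 recursive calls at each level.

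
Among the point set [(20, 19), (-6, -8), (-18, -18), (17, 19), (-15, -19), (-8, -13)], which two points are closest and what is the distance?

Computing all pairwise distances among 6 points:

d((20, 19), (-6, -8)) = 37.4833
d((20, 19), (-18, -18)) = 53.0377
d((20, 19), (17, 19)) = 3.0 <-- minimum
d((20, 19), (-15, -19)) = 51.6624
d((20, 19), (-8, -13)) = 42.5206
d((-6, -8), (-18, -18)) = 15.6205
d((-6, -8), (17, 19)) = 35.4683
d((-6, -8), (-15, -19)) = 14.2127
d((-6, -8), (-8, -13)) = 5.3852
d((-18, -18), (17, 19)) = 50.9313
d((-18, -18), (-15, -19)) = 3.1623
d((-18, -18), (-8, -13)) = 11.1803
d((17, 19), (-15, -19)) = 49.679
d((17, 19), (-8, -13)) = 40.6079
d((-15, -19), (-8, -13)) = 9.2195

Closest pair: (20, 19) and (17, 19) with distance 3.0

The closest pair is (20, 19) and (17, 19) with Euclidean distance 3.0. For 6 points, brute-force pairwise comparison is shown above. For large n, the divide-and-conquer algorithm (sort by x, recurse on halves, check the dividing strip) achieves O(n log n).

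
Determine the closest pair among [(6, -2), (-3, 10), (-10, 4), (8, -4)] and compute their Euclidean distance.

Computing all pairwise distances among 4 points:

d((6, -2), (-3, 10)) = 15.0
d((6, -2), (-10, 4)) = 17.088
d((6, -2), (8, -4)) = 2.8284 <-- minimum
d((-3, 10), (-10, 4)) = 9.2195
d((-3, 10), (8, -4)) = 17.8045
d((-10, 4), (8, -4)) = 19.6977

Closest pair: (6, -2) and (8, -4) with distance 2.8284

The closest pair is (6, -2) and (8, -4) with Euclidean distance 2.8284. For 4 points, brute-force pairwise comparison is shown above. For large n, the divide-and-conquer algorithm (sort by x, recurse on halves, check the dividing strip) achieves O(n log n).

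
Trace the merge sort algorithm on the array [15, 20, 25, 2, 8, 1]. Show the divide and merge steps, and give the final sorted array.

Merge sort trace:

Split: [15, 20, 25, 2, 8, 1] -> [15, 20, 25] and [2, 8, 1]
  Split: [15, 20, 25] -> [15] and [20, 25]
    Split: [20, 25] -> [20] and [25]
    Merge: [20] + [25] -> [20, 25]
  Merge: [15] + [20, 25] -> [15, 20, 25]
  Split: [2, 8, 1] -> [2] and [8, 1]
    Split: [8, 1] -> [8] and [1]
    Merge: [8] + [1] -> [1, 8]
  Merge: [2] + [1, 8] -> [1, 2, 8]
Merge: [15, 20, 25] + [1, 2, 8] -> [1, 2, 8, 15, 20, 25]

Final sorted array: [1, 2, 8, 15, 20, 25]

The merge sort proceeds by recursively splitting the array and merging sorted halves.
After all merges, the sorted array is [1, 2, 8, 15, 20, 25].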